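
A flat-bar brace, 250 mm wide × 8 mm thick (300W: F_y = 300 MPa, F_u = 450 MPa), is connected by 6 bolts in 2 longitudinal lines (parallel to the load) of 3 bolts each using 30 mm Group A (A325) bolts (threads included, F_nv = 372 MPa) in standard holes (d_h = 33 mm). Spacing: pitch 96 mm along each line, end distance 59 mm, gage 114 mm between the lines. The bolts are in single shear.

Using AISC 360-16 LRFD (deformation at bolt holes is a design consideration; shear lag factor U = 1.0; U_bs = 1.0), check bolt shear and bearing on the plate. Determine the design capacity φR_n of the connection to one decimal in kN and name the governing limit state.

1053.0 kN (bearing governs)

Bolt shear: A_b = π(30)²/4 = 706.86 mm². φR_n = 0.75 × 372 × 706.86 × 6 × 1 = 1183.3 kN.
Bearing (8 mm plate, F_u = 450 MPa): end bolts L_c = 59 − 33/2 = 42.5, R_n = min(1.2×42.5×8×450, 2.4×30×8×450) = 183.6 kN/bolt; interior L_c = 96 − 33 = 63, R_n = 259.2 kN/bolt. φR_n = 0.75 × (2×183.6 + 4×259.2) = 1053.0 kN.
Governing: min(1183.3, 1053.0) = 1053.0 kN → bearing.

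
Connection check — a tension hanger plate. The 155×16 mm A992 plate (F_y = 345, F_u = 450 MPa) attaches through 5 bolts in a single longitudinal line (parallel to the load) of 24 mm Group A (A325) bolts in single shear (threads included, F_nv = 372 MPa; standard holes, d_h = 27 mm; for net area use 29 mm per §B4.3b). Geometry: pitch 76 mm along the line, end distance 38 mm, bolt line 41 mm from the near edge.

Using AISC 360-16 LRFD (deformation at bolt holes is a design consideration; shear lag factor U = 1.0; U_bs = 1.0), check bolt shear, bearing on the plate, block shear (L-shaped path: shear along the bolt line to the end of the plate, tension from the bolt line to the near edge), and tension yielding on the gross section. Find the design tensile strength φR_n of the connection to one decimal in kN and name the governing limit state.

Bolt shear: A_b = π(24)²/4 = 452.39 mm². φR_n = 0.75 × 372 × 452.39 × 5 × 1 = 631.1 kN.
Bearing (16 mm plate, F_u = 450 MPa): end bolts L_c = 38 − 27/2 = 24.5, R_n = min(1.2×24.5×16×450, 2.4×24×16×450) = 211.68 kN/bolt; interior L_c = 76 − 27 = 49, R_n = 414.72 kN/bolt. φR_n = 0.75 × (1×211.68 + 4×414.72) = 1402.9 kN.
Block shear: shear path 1×[38+4×76] = 1×342 mm, A_gv = 5472, A_nv = 1×(342 − 4.5×29)×16 = 3384 mm²; tension to near edge: (41 − 0.5×29)×16 = 424 mm². R_n = min(0.6×450×3384, 0.6×345×5472) + 1.0×450×424 = min(913.68, 1132.7) + 190.8 = 1104.5 kN. φR_n = 0.75 × 1104.5 = 828.4 kN.
Tension yield (gross): A_g = 155×16 = 2480 mm². φR_n = 0.90 × 345 × 2480 = 770.0 kN.
Governing: min(631.1, 1402.9, 828.4, 770.0) = 631.1 kN → bolt shear.

631.1 kN (bolt shear governs)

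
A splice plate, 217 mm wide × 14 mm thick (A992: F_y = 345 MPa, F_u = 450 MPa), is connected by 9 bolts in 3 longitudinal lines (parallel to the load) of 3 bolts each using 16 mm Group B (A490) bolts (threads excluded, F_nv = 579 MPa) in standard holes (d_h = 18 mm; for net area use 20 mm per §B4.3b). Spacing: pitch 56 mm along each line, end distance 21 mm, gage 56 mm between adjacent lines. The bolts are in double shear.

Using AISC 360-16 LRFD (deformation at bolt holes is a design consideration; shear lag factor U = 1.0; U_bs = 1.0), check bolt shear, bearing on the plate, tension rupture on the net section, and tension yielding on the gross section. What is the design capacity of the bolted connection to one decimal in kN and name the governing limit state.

741.8 kN (net-section rupture governs)

Bolt shear: A_b = π(16)²/4 = 201.06 mm². φR_n = 0.75 × 579 × 201.06 × 9 × 2 = 1571.6 kN.
Bearing (14 mm plate, F_u = 450 MPa): end bolts L_c = 21 − 18/2 = 12, R_n = min(1.2×12×14×450, 2.4×16×14×450) = 90.72 kN/bolt; interior L_c = 56 − 18 = 38, R_n = 241.92 kN/bolt. φR_n = 0.75 × (3×90.72 + 6×241.92) = 1292.8 kN.
Tension rupture (net): A_n = (217 − 3×20)×14 = 2198 mm² (U = 1.0, A_e = A_n). φR_n = 0.75 × 450 × 2198 = 741.8 kN.
Tension yield (gross): A_g = 217×14 = 3038 mm². φR_n = 0.90 × 345 × 3038 = 943.3 kN.
Governing: min(1571.6, 1292.8, 741.8, 943.3) = 741.8 kN → net-section rupture.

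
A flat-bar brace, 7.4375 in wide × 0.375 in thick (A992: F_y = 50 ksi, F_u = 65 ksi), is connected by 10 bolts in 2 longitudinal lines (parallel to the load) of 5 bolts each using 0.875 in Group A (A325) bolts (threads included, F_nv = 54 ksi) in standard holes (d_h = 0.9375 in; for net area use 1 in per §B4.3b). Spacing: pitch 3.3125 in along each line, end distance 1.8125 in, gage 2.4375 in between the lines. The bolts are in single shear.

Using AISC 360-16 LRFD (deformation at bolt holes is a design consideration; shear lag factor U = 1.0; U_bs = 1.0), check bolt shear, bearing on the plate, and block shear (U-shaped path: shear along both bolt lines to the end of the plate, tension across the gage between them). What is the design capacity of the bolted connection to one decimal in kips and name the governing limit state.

243.5 kips (bolt shear governs)

Bolt shear: A_b = π(0.875)²/4 = 0.60132 in². φR_n = 0.75 × 54 × 0.60132 × 10 × 1 = 243.5 kips.
Bearing (0.375 in plate, F_u = 65 ksi): end bolts L_c = 1.8125 − 0.9375/2 = 1.34375, R_n = min(1.2×1.34375×0.375×65, 2.4×0.875×0.375×65) = 39.305 kips/bolt; interior L_c = 3.3125 − 0.9375 = 2.375, R_n = 51.188 kips/bolt. φR_n = 0.75 × (2×39.305 + 8×51.188) = 366.1 kips.
Block shear: shear path 2×[1.8125+4×3.3125] = 2×15.0625 in, A_gv = 11.297, A_nv = 2×(15.0625 − 4.5×1)×0.375 = 7.9219 in²; tension across gage: (2.4375 − 1×1)×0.375 = 0.53906 in². R_n = min(0.6×65×7.9219, 0.6×50×11.297) + 1.0×65×0.53906 = min(308.95, 338.91) + 35.039 = 343.99 kips. φR_n = 0.75 × 343.99 = 258.0 kips.
Governing: min(243.5, 366.1, 258.0) = 243.5 kips → bolt shear.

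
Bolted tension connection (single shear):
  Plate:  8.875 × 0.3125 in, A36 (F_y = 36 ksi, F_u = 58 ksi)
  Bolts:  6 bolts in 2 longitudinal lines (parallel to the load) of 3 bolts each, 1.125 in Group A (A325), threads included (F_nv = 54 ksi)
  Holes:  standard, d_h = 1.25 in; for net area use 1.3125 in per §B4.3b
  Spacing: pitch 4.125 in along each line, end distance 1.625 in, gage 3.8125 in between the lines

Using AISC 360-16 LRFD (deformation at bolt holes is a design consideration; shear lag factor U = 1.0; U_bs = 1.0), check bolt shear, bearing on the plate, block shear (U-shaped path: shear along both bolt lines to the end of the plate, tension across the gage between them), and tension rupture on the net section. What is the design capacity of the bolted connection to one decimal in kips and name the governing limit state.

Bolt shear: A_b = π(1.125)²/4 = 0.99402 in². φR_n = 0.75 × 54 × 0.99402 × 6 × 1 = 241.5 kips.
Bearing (0.3125 in plate, F_u = 58 ksi): end bolts L_c = 1.625 − 1.25/2 = 1, R_n = min(1.2×1×0.3125×58, 2.4×1.125×0.3125×58) = 21.75 kips/bolt; interior L_c = 4.125 − 1.25 = 2.875, R_n = 48.938 kips/bolt. φR_n = 0.75 × (2×21.75 + 4×48.938) = 179.4 kips.
Block shear: shear path 2×[1.625+2×4.125] = 2×9.875 in, A_gv = 6.1719, A_nv = 2×(9.875 − 2.5×1.3125)×0.3125 = 4.1211 in²; tension across gage: (3.8125 − 1×1.3125)×0.3125 = 0.78125 in². R_n = min(0.6×58×4.1211, 0.6×36×6.1719) + 1.0×58×0.78125 = min(143.41, 133.31) + 45.313 = 178.62 kips. φR_n = 0.75 × 178.62 = 134.0 kips.
Tension rupture (net): A_n = (8.875 − 2×1.3125)×0.3125 = 1.9531 in² (U = 1.0, A_e = A_n). φR_n = 0.75 × 58 × 1.9531 = 85.0 kips.
Governing: min(241.5, 179.4, 134.0, 85.0) = 85.0 kips → net-section rupture.

85.0 kips (net-section rupture governs)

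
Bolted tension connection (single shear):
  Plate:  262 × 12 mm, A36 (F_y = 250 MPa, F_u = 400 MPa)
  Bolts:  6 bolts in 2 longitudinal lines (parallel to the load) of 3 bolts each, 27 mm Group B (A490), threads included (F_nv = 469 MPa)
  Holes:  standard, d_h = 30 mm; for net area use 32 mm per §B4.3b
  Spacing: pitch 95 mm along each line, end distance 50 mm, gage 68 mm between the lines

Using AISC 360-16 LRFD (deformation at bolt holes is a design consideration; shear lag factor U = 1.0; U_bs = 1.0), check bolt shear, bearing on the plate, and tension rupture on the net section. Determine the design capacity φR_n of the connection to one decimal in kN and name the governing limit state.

712.8 kN (net-section rupture governs)

Bolt shear: A_b = π(27)²/4 = 572.56 mm². φR_n = 0.75 × 469 × 572.56 × 6 × 1 = 1208.4 kN.
Bearing (12 mm plate, F_u = 400 MPa): end bolts L_c = 50 − 30/2 = 35, R_n = min(1.2×35×12×400, 2.4×27×12×400) = 201.6 kN/bolt; interior L_c = 95 − 30 = 65, R_n = 311.04 kN/bolt. φR_n = 0.75 × (2×201.6 + 4×311.04) = 1235.5 kN.
Tension rupture (net): A_n = (262 − 2×32)×12 = 2376 mm² (U = 1.0, A_e = A_n). φR_n = 0.75 × 400 × 2376 = 712.8 kN.
Governing: min(1208.4, 1235.5, 712.8) = 712.8 kN → net-section rupture.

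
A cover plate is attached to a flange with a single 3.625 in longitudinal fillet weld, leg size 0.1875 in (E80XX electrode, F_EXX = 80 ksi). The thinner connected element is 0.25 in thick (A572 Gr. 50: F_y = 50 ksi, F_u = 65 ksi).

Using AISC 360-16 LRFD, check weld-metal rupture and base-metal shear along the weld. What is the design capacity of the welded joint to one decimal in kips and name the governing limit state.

Weld metal: throat = 0.707×0.1875 = 0.13256 in, L = 3.625 in. φR_n = 0.75 × 0.6 × 80 × 0.13256 × 3.625 = 17.3 kips.
Base metal shear (0.25 in plate): yield φR_n = 1.0×0.6×50×0.25×3.625 = 27.2 kips; rupture φR_n = 0.75×0.6×65×0.25×3.625 = 26.5 kips; take 26.5 kips (rupture).
Governing: min(17.3, 26.5) = 17.3 kips → weld metal.

17.3 kips (weld metal governs)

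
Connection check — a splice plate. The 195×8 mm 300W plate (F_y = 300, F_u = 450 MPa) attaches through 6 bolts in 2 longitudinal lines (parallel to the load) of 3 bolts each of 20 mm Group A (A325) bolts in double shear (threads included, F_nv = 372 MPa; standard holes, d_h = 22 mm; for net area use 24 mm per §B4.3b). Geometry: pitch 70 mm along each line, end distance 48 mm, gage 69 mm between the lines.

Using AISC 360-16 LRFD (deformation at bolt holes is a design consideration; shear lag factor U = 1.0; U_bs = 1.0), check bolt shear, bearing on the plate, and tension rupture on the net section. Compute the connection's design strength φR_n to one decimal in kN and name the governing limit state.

396.9 kN (net-section rupture governs)

Bolt shear: A_b = π(20)²/4 = 314.16 mm². φR_n = 0.75 × 372 × 314.16 × 6 × 2 = 1051.8 kN.
Bearing (8 mm plate, F_u = 450 MPa): end bolts L_c = 48 − 22/2 = 37, R_n = min(1.2×37×8×450, 2.4×20×8×450) = 159.84 kN/bolt; interior L_c = 70 − 22 = 48, R_n = 172.8 kN/bolt. φR_n = 0.75 × (2×159.84 + 4×172.8) = 758.2 kN.
Tension rupture (net): A_n = (195 − 2×24)×8 = 1176 mm² (U = 1.0, A_e = A_n). φR_n = 0.75 × 450 × 1176 = 396.9 kN.
Governing: min(1051.8, 758.2, 396.9) = 396.9 kN → net-section rupture.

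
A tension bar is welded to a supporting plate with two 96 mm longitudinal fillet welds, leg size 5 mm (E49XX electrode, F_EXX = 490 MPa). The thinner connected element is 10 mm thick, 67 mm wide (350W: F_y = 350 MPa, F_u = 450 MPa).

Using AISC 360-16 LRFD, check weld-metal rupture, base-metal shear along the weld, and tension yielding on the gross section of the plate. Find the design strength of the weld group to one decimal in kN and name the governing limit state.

Weld metal: throat = 0.707×5 = 3.535 mm, L = 2×96 = 192 mm. φR_n = 0.75 × 0.6 × 490 × 3.535 × 192 = 149.7 kN.
Base metal shear (10 mm plate): yield φR_n = 1.0×0.6×350×10×192 = 403.2 kN; rupture φR_n = 0.75×0.6×450×10×192 = 388.8 kN; take 388.8 kN (rupture).
Tension yield (gross): A_g = 67×10 = 670 mm². φR_n = 0.90 × 350 × 670 = 211.1 kN.
Governing: min(149.7, 388.8, 211.1) = 149.7 kN → weld metal.

149.7 kN (weld metal governs)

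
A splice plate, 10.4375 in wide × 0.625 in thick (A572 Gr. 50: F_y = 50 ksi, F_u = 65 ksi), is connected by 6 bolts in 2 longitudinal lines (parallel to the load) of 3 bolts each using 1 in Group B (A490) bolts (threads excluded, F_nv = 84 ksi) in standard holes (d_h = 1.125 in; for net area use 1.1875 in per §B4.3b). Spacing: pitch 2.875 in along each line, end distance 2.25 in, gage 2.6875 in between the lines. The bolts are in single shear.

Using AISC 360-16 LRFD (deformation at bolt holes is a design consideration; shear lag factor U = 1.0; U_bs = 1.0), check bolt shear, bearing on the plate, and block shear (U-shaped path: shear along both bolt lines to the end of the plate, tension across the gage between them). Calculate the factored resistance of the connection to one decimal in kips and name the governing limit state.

229.7 kips (block shear governs)

Bolt shear: A_b = π(1)²/4 = 0.7854 in². φR_n = 0.75 × 84 × 0.7854 × 6 × 1 = 296.9 kips.
Bearing (0.625 in plate, F_u = 65 ksi): end bolts L_c = 2.25 − 1.125/2 = 1.6875, R_n = min(1.2×1.6875×0.625×65, 2.4×1×0.625×65) = 82.266 kips/bolt; interior L_c = 2.875 − 1.125 = 1.75, R_n = 85.313 kips/bolt. φR_n = 0.75 × (2×82.266 + 4×85.313) = 379.3 kips.
Block shear: shear path 2×[2.25+2×2.875] = 2×8 in, A_gv = 10, A_nv = 2×(8 − 2.5×1.1875)×0.625 = 6.2891 in²; tension across gage: (2.6875 − 1×1.1875)×0.625 = 0.9375 in². R_n = min(0.6×65×6.2891, 0.6×50×10) + 1.0×65×0.9375 = min(245.27, 300) + 60.938 = 306.21 kips. φR_n = 0.75 × 306.21 = 229.7 kips.
Governing: min(296.9, 379.3, 229.7) = 229.7 kips → block shear.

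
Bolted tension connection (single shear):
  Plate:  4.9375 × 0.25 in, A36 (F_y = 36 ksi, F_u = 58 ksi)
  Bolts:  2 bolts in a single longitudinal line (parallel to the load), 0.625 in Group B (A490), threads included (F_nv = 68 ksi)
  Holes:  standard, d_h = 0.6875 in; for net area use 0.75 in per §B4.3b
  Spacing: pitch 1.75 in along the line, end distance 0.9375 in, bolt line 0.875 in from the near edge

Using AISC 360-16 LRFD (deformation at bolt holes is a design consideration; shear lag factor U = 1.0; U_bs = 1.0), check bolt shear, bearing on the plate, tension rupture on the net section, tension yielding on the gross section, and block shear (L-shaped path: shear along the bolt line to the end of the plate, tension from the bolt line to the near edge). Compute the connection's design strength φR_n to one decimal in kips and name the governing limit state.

Bolt shear: A_b = π(0.625)²/4 = 0.3068 in². φR_n = 0.75 × 68 × 0.3068 × 2 × 1 = 31.3 kips.
Bearing (0.25 in plate, F_u = 58 ksi): end bolts L_c = 0.9375 − 0.6875/2 = 0.59375, R_n = min(1.2×0.59375×0.25×58, 2.4×0.625×0.25×58) = 10.331 kips/bolt; interior L_c = 1.75 − 0.6875 = 1.0625, R_n = 18.488 kips/bolt. φR_n = 0.75 × (1×10.331 + 1×18.488) = 21.6 kips.
Tension rupture (net): A_n = (4.9375 − 1×0.75)×0.25 = 1.0469 in² (U = 1.0, A_e = A_n). φR_n = 0.75 × 58 × 1.0469 = 45.5 kips.
Tension yield (gross): A_g = 4.9375×0.25 = 1.2344 in². φR_n = 0.90 × 36 × 1.2344 = 40.0 kips.
Block shear: shear path 1×[0.9375+1×1.75] = 1×2.6875 in, A_gv = 0.67188, A_nv = 1×(2.6875 − 1.5×0.75)×0.25 = 0.39063 in²; tension to near edge: (0.875 − 0.5×0.75)×0.25 = 0.125 in². R_n = min(0.6×58×0.39063, 0.6×36×0.67188) + 1.0×58×0.125 = min(13.594, 14.513) + 7.25 = 20.844 kips. φR_n = 0.75 × 20.844 = 15.6 kips.
Governing: min(31.3, 21.6, 45.5, 40.0, 15.6) = 15.6 kips → block shear.

15.6 kips (block shear governs)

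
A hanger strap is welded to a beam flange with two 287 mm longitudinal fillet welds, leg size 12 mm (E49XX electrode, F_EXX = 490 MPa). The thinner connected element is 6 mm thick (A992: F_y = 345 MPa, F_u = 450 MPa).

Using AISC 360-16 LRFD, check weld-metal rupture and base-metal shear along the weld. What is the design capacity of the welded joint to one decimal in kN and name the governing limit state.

697.4 kN (base-metal shear governs)

Weld metal: throat = 0.707×12 = 8.484 mm, L = 2×287 = 574 mm. φR_n = 0.75 × 0.6 × 490 × 8.484 × 574 = 1073.8 kN.
Base metal shear (6 mm plate): yield φR_n = 1.0×0.6×345×6×574 = 712.9 kN; rupture φR_n = 0.75×0.6×450×6×574 = 697.4 kN; take 697.4 kN (rupture).
Governing: min(1073.8, 697.4) = 697.4 kN → base-metal shear.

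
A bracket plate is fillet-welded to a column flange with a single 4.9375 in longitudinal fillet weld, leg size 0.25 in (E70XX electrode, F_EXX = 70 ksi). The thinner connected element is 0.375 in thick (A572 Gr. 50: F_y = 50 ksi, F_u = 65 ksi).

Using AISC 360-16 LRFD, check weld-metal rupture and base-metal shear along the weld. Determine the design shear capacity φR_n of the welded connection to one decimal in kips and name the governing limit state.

Weld metal: throat = 0.707×0.25 = 0.17675 in, L = 4.9375 in. φR_n = 0.75 × 0.6 × 70 × 0.17675 × 4.9375 = 27.5 kips.
Base metal shear (0.375 in plate): yield φR_n = 1.0×0.6×50×0.375×4.9375 = 55.5 kips; rupture φR_n = 0.75×0.6×65×0.375×4.9375 = 54.2 kips; take 54.2 kips (rupture).
Governing: min(27.5, 54.2) = 27.5 kips → weld metal.

27.5 kips (weld metal governs)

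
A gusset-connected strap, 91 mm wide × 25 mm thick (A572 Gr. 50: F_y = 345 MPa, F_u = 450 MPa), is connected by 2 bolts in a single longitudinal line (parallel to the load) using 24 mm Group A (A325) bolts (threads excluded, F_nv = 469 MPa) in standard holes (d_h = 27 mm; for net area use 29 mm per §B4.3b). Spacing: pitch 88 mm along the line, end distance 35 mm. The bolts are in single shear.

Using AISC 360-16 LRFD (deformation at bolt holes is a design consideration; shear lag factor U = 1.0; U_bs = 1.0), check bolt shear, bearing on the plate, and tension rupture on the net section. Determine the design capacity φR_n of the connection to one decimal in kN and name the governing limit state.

318.3 kN (bolt shear governs)

Bolt shear: A_b = π(24)²/4 = 452.39 mm². φR_n = 0.75 × 469 × 452.39 × 2 × 1 = 318.3 kN.
Bearing (25 mm plate, F_u = 450 MPa): end bolts L_c = 35 − 27/2 = 21.5, R_n = min(1.2×21.5×25×450, 2.4×24×25×450) = 290.25 kN/bolt; interior L_c = 88 − 27 = 61, R_n = 648 kN/bolt. φR_n = 0.75 × (1×290.25 + 1×648) = 703.7 kN.
Tension rupture (net): A_n = (91 − 1×29)×25 = 1550 mm² (U = 1.0, A_e = A_n). φR_n = 0.75 × 450 × 1550 = 523.1 kN.
Governing: min(318.3, 703.7, 523.1) = 318.3 kN → bolt shear.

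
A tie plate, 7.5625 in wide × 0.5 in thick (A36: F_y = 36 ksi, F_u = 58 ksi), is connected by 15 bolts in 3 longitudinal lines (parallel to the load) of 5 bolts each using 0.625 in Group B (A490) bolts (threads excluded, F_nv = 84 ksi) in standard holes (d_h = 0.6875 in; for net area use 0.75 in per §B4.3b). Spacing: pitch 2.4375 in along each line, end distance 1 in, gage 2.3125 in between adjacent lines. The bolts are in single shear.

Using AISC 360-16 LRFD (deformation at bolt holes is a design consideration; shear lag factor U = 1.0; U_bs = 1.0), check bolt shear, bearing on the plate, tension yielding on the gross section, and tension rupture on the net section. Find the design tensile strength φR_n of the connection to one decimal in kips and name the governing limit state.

Bolt shear: A_b = π(0.625)²/4 = 0.3068 in². φR_n = 0.75 × 84 × 0.3068 × 15 × 1 = 289.9 kips.
Bearing (0.5 in plate, F_u = 58 ksi): end bolts L_c = 1 − 0.6875/2 = 0.65625, R_n = min(1.2×0.65625×0.5×58, 2.4×0.625×0.5×58) = 22.838 kips/bolt; interior L_c = 2.4375 − 0.6875 = 1.75, R_n = 43.5 kips/bolt. φR_n = 0.75 × (3×22.838 + 12×43.5) = 442.9 kips.
Tension yield (gross): A_g = 7.5625×0.5 = 3.7813 in². φR_n = 0.90 × 36 × 3.7813 = 122.5 kips.
Tension rupture (net): A_n = (7.5625 − 3×0.75)×0.5 = 2.6563 in² (U = 1.0, A_e = A_n). φR_n = 0.75 × 58 × 2.6563 = 115.5 kips.
Governing: min(289.9, 442.9, 122.5, 115.5) = 115.5 kips → net-section rupture.

115.5 kips (net-section rupture governs)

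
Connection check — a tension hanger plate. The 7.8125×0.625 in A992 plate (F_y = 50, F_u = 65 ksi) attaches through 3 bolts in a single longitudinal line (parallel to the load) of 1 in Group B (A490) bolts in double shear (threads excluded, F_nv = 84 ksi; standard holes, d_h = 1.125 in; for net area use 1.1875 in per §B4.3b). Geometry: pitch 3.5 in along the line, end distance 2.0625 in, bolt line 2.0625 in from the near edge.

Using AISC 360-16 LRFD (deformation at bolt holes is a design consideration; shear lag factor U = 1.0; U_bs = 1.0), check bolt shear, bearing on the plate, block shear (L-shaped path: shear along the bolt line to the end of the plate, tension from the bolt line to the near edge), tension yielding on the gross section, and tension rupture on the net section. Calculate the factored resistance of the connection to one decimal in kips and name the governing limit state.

156.2 kips (block shear governs)

Bolt shear: A_b = π(1)²/4 = 0.7854 in². φR_n = 0.75 × 84 × 0.7854 × 3 × 2 = 296.9 kips.
Bearing (0.625 in plate, F_u = 65 ksi): end bolts L_c = 2.0625 − 1.125/2 = 1.5, R_n = min(1.2×1.5×0.625×65, 2.4×1×0.625×65) = 73.125 kips/bolt; interior L_c = 3.5 − 1.125 = 2.375, R_n = 97.5 kips/bolt. φR_n = 0.75 × (1×73.125 + 2×97.5) = 201.1 kips.
Block shear: shear path 1×[2.0625+2×3.5] = 1×9.0625 in, A_gv = 5.6641, A_nv = 1×(9.0625 − 2.5×1.1875)×0.625 = 3.8086 in²; tension to near edge: (2.0625 − 0.5×1.1875)×0.625 = 0.91797 in². R_n = min(0.6×65×3.8086, 0.6×50×5.6641) + 1.0×65×0.91797 = min(148.54, 169.92) + 59.668 = 208.21 kips. φR_n = 0.75 × 208.21 = 156.2 kips.
Tension yield (gross): A_g = 7.8125×0.625 = 4.8828 in². φR_n = 0.90 × 50 × 4.8828 = 219.7 kips.
Tension rupture (net): A_n = (7.8125 − 1×1.1875)×0.625 = 4.1406 in² (U = 1.0, A_e = A_n). φR_n = 0.75 × 65 × 4.1406 = 201.9 kips.
Governing: min(296.9, 201.1, 156.2, 219.7, 201.9) = 156.2 kips → block shear.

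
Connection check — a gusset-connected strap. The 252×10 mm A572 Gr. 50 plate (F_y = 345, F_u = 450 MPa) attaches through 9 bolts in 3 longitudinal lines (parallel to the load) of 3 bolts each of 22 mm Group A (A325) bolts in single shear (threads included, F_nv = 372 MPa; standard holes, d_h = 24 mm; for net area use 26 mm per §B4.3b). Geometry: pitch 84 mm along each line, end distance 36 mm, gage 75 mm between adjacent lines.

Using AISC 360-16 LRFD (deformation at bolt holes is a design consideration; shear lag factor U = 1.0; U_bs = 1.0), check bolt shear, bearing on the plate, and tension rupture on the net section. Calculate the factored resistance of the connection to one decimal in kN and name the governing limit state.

Bolt shear: A_b = π(22)²/4 = 380.13 mm². φR_n = 0.75 × 372 × 380.13 × 9 × 1 = 954.5 kN.
Bearing (10 mm plate, F_u = 450 MPa): end bolts L_c = 36 − 24/2 = 24, R_n = min(1.2×24×10×450, 2.4×22×10×450) = 129.6 kN/bolt; interior L_c = 84 − 24 = 60, R_n = 237.6 kN/bolt. φR_n = 0.75 × (3×129.6 + 6×237.6) = 1360.8 kN.
Tension rupture (net): A_n = (252 − 3×26)×10 = 1740 mm² (U = 1.0, A_e = A_n). φR_n = 0.75 × 450 × 1740 = 587.3 kN.
Governing: min(954.5, 1360.8, 587.3) = 587.3 kN → net-section rupture.

587.3 kN (net-section rupture governs)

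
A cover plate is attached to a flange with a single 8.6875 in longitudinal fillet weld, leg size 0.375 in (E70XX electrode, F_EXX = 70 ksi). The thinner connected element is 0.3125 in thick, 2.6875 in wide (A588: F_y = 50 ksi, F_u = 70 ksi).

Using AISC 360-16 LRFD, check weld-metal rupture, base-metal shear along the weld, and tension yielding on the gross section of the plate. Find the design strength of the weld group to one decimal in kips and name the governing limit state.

37.8 kips (gross-section yield governs)

Weld metal: throat = 0.707×0.375 = 0.26513 in, L = 8.6875 in. φR_n = 0.75 × 0.6 × 70 × 0.26513 × 8.6875 = 72.6 kips.
Base metal shear (0.3125 in plate): yield φR_n = 1.0×0.6×50×0.3125×8.6875 = 81.4 kips; rupture φR_n = 0.75×0.6×70×0.3125×8.6875 = 85.5 kips; take 81.4 kips (yield).
Tension yield (gross): A_g = 2.6875×0.3125 = 0.83984 in². φR_n = 0.90 × 50 × 0.83984 = 37.8 kips.
Governing: min(72.6, 81.4, 37.8) = 37.8 kips → gross-section yield.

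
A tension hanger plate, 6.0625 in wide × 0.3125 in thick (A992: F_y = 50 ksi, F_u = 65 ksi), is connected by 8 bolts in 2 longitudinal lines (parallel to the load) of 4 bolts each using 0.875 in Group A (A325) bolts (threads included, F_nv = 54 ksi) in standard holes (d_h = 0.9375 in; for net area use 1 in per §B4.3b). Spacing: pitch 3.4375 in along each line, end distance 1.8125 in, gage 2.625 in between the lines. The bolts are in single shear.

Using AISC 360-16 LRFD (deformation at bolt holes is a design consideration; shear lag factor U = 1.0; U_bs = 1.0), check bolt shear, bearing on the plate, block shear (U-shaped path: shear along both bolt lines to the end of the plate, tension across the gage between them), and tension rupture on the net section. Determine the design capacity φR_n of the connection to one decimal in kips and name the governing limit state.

61.9 kips (net-section rupture governs)

Bolt shear: A_b = π(0.875)²/4 = 0.60132 in². φR_n = 0.75 × 54 × 0.60132 × 8 × 1 = 194.8 kips.
Bearing (0.3125 in plate, F_u = 65 ksi): end bolts L_c = 1.8125 − 0.9375/2 = 1.34375, R_n = min(1.2×1.34375×0.3125×65, 2.4×0.875×0.3125×65) = 32.754 kips/bolt; interior L_c = 3.4375 − 0.9375 = 2.5, R_n = 42.656 kips/bolt. φR_n = 0.75 × (2×32.754 + 6×42.656) = 241.1 kips.
Block shear: shear path 2×[1.8125+3×3.4375] = 2×12.125 in, A_gv = 7.5781, A_nv = 2×(12.125 − 3.5×1)×0.3125 = 5.3906 in²; tension across gage: (2.625 − 1×1)×0.3125 = 0.50781 in². R_n = min(0.6×65×5.3906, 0.6×50×7.5781) + 1.0×65×0.50781 = min(210.23, 227.34) + 33.008 = 243.24 kips. φR_n = 0.75 × 243.24 = 182.4 kips.
Tension rupture (net): A_n = (6.0625 − 2×1)×0.3125 = 1.2695 in² (U = 1.0, A_e = A_n). φR_n = 0.75 × 65 × 1.2695 = 61.9 kips.
Governing: min(194.8, 241.1, 182.4, 61.9) = 61.9 kips → net-section rupture.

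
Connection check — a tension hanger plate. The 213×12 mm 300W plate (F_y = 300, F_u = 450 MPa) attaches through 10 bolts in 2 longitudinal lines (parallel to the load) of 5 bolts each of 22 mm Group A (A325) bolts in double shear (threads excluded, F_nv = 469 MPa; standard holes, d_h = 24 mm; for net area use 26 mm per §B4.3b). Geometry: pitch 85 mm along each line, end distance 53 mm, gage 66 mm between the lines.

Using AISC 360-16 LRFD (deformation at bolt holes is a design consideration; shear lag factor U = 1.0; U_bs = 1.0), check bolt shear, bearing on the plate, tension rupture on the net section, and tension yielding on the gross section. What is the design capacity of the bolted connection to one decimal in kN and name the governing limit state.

652.1 kN (net-section rupture governs)

Bolt shear: A_b = π(22)²/4 = 380.13 mm². φR_n = 0.75 × 469 × 380.13 × 10 × 2 = 2674.2 kN.
Bearing (12 mm plate, F_u = 450 MPa): end bolts L_c = 53 − 24/2 = 41, R_n = min(1.2×41×12×450, 2.4×22×12×450) = 265.68 kN/bolt; interior L_c = 85 − 24 = 61, R_n = 285.12 kN/bolt. φR_n = 0.75 × (2×265.68 + 8×285.12) = 2109.2 kN.
Tension rupture (net): A_n = (213 − 2×26)×12 = 1932 mm² (U = 1.0, A_e = A_n). φR_n = 0.75 × 450 × 1932 = 652.1 kN.
Tension yield (gross): A_g = 213×12 = 2556 mm². φR_n = 0.90 × 300 × 2556 = 690.1 kN.
Governing: min(2674.2, 2109.2, 652.1, 690.1) = 652.1 kN → net-section rupture.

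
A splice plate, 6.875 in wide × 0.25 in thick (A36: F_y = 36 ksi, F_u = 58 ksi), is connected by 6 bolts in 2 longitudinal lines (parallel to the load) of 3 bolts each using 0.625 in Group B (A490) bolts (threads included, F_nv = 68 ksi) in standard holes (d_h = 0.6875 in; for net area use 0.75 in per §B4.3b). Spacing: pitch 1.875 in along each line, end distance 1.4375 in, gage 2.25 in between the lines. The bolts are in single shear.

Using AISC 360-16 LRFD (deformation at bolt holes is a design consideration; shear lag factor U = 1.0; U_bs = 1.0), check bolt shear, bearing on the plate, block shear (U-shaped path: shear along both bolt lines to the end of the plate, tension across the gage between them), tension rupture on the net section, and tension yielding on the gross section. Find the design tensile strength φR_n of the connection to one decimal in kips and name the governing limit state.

55.7 kips (gross-section yield governs)

Bolt shear: A_b = π(0.625)²/4 = 0.3068 in². φR_n = 0.75 × 68 × 0.3068 × 6 × 1 = 93.9 kips.
Bearing (0.25 in plate, F_u = 58 ksi): end bolts L_c = 1.4375 − 0.6875/2 = 1.09375, R_n = min(1.2×1.09375×0.25×58, 2.4×0.625×0.25×58) = 19.031 kips/bolt; interior L_c = 1.875 − 0.6875 = 1.1875, R_n = 20.663 kips/bolt. φR_n = 0.75 × (2×19.031 + 4×20.663) = 90.5 kips.
Block shear: shear path 2×[1.4375+2×1.875] = 2×5.1875 in, A_gv = 2.5938, A_nv = 2×(5.1875 − 2.5×0.75)×0.25 = 1.6563 in²; tension across gage: (2.25 − 1×0.75)×0.25 = 0.375 in². R_n = min(0.6×58×1.6563, 0.6×36×2.5938) + 1.0×58×0.375 = min(57.639, 56.026) + 21.75 = 77.776 kips. φR_n = 0.75 × 77.776 = 58.3 kips.
Tension rupture (net): A_n = (6.875 − 2×0.75)×0.25 = 1.3438 in² (U = 1.0, A_e = A_n). φR_n = 0.75 × 58 × 1.3438 = 58.5 kips.
Tension yield (gross): A_g = 6.875×0.25 = 1.7188 in². φR_n = 0.90 × 36 × 1.7188 = 55.7 kips.
Governing: min(93.9, 90.5, 58.3, 58.5, 55.7) = 55.7 kips → gross-section yield.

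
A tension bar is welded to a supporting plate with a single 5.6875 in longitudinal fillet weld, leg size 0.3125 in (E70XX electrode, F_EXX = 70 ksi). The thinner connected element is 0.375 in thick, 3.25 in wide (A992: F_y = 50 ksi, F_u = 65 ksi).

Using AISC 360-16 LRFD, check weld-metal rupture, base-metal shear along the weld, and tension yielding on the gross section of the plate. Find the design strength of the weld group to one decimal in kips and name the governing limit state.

Weld metal: throat = 0.707×0.3125 = 0.22094 in, L = 5.6875 in. φR_n = 0.75 × 0.6 × 70 × 0.22094 × 5.6875 = 39.6 kips.
Base metal shear (0.375 in plate): yield φR_n = 1.0×0.6×50×0.375×5.6875 = 64.0 kips; rupture φR_n = 0.75×0.6×65×0.375×5.6875 = 62.4 kips; take 62.4 kips (rupture).
Tension yield (gross): A_g = 3.25×0.375 = 1.2188 in². φR_n = 0.90 × 50 × 1.2188 = 54.8 kips.
Governing: min(39.6, 62.4, 54.8) = 39.6 kips → weld metal.

39.6 kips (weld metal governs)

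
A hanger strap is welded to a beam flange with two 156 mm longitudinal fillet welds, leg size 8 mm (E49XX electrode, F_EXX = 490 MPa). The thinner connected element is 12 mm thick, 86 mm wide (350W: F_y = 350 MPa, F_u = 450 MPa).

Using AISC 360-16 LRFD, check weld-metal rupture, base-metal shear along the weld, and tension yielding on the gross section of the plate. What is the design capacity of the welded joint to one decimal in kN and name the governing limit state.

Weld metal: throat = 0.707×8 = 5.656 mm, L = 2×156 = 312 mm. φR_n = 0.75 × 0.6 × 490 × 5.656 × 312 = 389.1 kN.
Base metal shear (12 mm plate): yield φR_n = 1.0×0.6×350×12×312 = 786.2 kN; rupture φR_n = 0.75×0.6×450×12×312 = 758.2 kN; take 758.2 kN (rupture).
Tension yield (gross): A_g = 86×12 = 1032 mm². φR_n = 0.90 × 350 × 1032 = 325.1 kN.
Governing: min(389.1, 758.2, 325.1) = 325.1 kN → gross-section yield.

325.1 kN (gross-section yield governs)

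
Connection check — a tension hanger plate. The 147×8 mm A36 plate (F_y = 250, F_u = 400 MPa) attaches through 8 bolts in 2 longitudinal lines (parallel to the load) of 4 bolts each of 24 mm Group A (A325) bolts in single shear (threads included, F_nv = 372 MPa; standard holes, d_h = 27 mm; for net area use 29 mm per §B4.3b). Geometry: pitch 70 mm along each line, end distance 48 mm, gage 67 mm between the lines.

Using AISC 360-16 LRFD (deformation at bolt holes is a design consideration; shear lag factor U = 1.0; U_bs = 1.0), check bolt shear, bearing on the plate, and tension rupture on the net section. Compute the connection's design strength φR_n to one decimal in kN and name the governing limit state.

213.6 kN (net-section rupture governs)

Bolt shear: A_b = π(24)²/4 = 452.39 mm². φR_n = 0.75 × 372 × 452.39 × 8 × 1 = 1009.7 kN.
Bearing (8 mm plate, F_u = 400 MPa): end bolts L_c = 48 − 27/2 = 34.5, R_n = min(1.2×34.5×8×400, 2.4×24×8×400) = 132.48 kN/bolt; interior L_c = 70 − 27 = 43, R_n = 165.12 kN/bolt. φR_n = 0.75 × (2×132.48 + 6×165.12) = 941.8 kN.
Tension rupture (net): A_n = (147 − 2×29)×8 = 712 mm² (U = 1.0, A_e = A_n). φR_n = 0.75 × 400 × 712 = 213.6 kN.
Governing: min(1009.7, 941.8, 213.6) = 213.6 kN → net-section rupture.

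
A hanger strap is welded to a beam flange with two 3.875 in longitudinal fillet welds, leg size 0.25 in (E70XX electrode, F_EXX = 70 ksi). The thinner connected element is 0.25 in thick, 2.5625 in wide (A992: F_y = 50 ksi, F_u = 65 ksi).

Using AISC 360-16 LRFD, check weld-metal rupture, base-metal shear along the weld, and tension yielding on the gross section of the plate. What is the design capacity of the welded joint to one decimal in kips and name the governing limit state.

Weld metal: throat = 0.707×0.25 = 0.17675 in, L = 2×3.875 = 7.75 in. φR_n = 0.75 × 0.6 × 70 × 0.17675 × 7.75 = 43.1 kips.
Base metal shear (0.25 in plate): yield φR_n = 1.0×0.6×50×0.25×7.75 = 58.1 kips; rupture φR_n = 0.75×0.6×65×0.25×7.75 = 56.7 kips; take 56.7 kips (rupture).
Tension yield (gross): A_g = 2.5625×0.25 = 0.64063 in². φR_n = 0.90 × 50 × 0.64063 = 28.8 kips.
Governing: min(43.1, 56.7, 28.8) = 28.8 kips → gross-section yield.

28.8 kips (gross-section yield governs)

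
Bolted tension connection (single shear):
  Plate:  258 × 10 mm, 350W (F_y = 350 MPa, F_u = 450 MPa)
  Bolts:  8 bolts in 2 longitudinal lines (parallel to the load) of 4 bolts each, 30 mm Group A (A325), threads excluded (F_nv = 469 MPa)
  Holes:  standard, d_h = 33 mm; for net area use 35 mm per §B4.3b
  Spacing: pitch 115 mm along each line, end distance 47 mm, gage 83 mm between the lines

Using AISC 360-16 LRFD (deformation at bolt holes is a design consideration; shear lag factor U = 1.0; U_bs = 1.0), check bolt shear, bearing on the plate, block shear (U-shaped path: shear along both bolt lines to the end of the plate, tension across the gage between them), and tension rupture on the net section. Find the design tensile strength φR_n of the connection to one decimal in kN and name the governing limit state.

Bolt shear: A_b = π(30)²/4 = 706.86 mm². φR_n = 0.75 × 469 × 706.86 × 8 × 1 = 1989.1 kN.
Bearing (10 mm plate, F_u = 450 MPa): end bolts L_c = 47 − 33/2 = 30.5, R_n = min(1.2×30.5×10×450, 2.4×30×10×450) = 164.7 kN/bolt; interior L_c = 115 − 33 = 82, R_n = 324 kN/bolt. φR_n = 0.75 × (2×164.7 + 6×324) = 1705.1 kN.
Block shear: shear path 2×[47+3×115] = 2×392 mm, A_gv = 7840, A_nv = 2×(392 − 3.5×35)×10 = 5390 mm²; tension across gage: (83 − 1×35)×10 = 480 mm². R_n = min(0.6×450×5390, 0.6×350×7840) + 1.0×450×480 = min(1455.3, 1646.4) + 216 = 1671.3 kN. φR_n = 0.75 × 1671.3 = 1253.5 kN.
Tension rupture (net): A_n = (258 − 2×35)×10 = 1880 mm² (U = 1.0, A_e = A_n). φR_n = 0.75 × 450 × 1880 = 634.5 kN.
Governing: min(1989.1, 1705.1, 1253.5, 634.5) = 634.5 kN → net-section rupture.

634.5 kN (net-section rupture governs)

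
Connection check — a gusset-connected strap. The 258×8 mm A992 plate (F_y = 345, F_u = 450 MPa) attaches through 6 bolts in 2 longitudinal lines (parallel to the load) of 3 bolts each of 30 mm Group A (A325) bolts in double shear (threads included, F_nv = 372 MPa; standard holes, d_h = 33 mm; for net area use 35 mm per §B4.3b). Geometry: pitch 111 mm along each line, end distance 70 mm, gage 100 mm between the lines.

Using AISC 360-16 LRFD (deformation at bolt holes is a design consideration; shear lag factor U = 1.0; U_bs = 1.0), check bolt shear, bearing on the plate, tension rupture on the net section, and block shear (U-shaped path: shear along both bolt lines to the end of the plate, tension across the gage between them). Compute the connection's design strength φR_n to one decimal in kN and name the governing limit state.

Bolt shear: A_b = π(30)²/4 = 706.86 mm². φR_n = 0.75 × 372 × 706.86 × 6 × 2 = 2366.6 kN.
Bearing (8 mm plate, F_u = 450 MPa): end bolts L_c = 70 − 33/2 = 53.5, R_n = min(1.2×53.5×8×450, 2.4×30×8×450) = 231.12 kN/bolt; interior L_c = 111 − 33 = 78, R_n = 259.2 kN/bolt. φR_n = 0.75 × (2×231.12 + 4×259.2) = 1124.3 kN.
Tension rupture (net): A_n = (258 − 2×35)×8 = 1504 mm² (U = 1.0, A_e = A_n). φR_n = 0.75 × 450 × 1504 = 507.6 kN.
Block shear: shear path 2×[70+2×111] = 2×292 mm, A_gv = 4672, A_nv = 2×(292 − 2.5×35)×8 = 3272 mm²; tension across gage: (100 − 1×35)×8 = 520 mm². R_n = min(0.6×450×3272, 0.6×345×4672) + 1.0×450×520 = min(883.44, 967.1) + 234 = 1117.4 kN. φR_n = 0.75 × 1117.4 = 838.1 kN.
Governing: min(2366.6, 1124.3, 507.6, 838.1) = 507.6 kN → net-section rupture.

507.6 kN (net-section rupture governs)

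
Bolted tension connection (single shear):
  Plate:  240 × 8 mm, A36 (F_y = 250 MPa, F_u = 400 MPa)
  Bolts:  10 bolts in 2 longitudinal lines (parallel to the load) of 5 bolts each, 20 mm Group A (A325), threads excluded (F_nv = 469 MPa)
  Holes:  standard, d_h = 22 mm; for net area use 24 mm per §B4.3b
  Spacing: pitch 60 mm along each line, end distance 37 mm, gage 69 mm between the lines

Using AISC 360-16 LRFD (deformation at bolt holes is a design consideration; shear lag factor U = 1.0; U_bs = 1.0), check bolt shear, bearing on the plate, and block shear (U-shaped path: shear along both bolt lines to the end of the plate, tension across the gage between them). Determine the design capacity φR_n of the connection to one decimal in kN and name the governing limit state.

Bolt shear: A_b = π(20)²/4 = 314.16 mm². φR_n = 0.75 × 469 × 314.16 × 10 × 1 = 1105.1 kN.
Bearing (8 mm plate, F_u = 400 MPa): end bolts L_c = 37 − 22/2 = 26, R_n = min(1.2×26×8×400, 2.4×20×8×400) = 99.84 kN/bolt; interior L_c = 60 − 22 = 38, R_n = 145.92 kN/bolt. φR_n = 0.75 × (2×99.84 + 8×145.92) = 1025.3 kN.
Block shear: shear path 2×[37+4×60] = 2×277 mm, A_gv = 4432, A_nv = 2×(277 − 4.5×24)×8 = 2704 mm²; tension across gage: (69 − 1×24)×8 = 360 mm². R_n = min(0.6×400×2704, 0.6×250×4432) + 1.0×400×360 = min(648.96, 664.8) + 144 = 792.96 kN. φR_n = 0.75 × 792.96 = 594.7 kN.
Governing: min(1105.1, 1025.3, 594.7) = 594.7 kN → block shear.

594.7 kN (block shear governs)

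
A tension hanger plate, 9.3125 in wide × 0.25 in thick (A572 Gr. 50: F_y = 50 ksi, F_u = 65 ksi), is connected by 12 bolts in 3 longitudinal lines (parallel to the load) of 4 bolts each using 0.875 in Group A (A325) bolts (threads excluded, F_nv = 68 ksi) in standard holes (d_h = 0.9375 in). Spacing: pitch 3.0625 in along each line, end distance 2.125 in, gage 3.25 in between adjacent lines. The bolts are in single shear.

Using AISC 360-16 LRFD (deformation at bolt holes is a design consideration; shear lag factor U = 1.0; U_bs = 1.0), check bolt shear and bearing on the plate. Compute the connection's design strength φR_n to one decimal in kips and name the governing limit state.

303.0 kips (bearing governs)

Bolt shear: A_b = π(0.875)²/4 = 0.60132 in². φR_n = 0.75 × 68 × 0.60132 × 12 × 1 = 368.0 kips.
Bearing (0.25 in plate, F_u = 65 ksi): end bolts L_c = 2.125 − 0.9375/2 = 1.65625, R_n = min(1.2×1.65625×0.25×65, 2.4×0.875×0.25×65) = 32.297 kips/bolt; interior L_c = 3.0625 − 0.9375 = 2.125, R_n = 34.125 kips/bolt. φR_n = 0.75 × (3×32.297 + 9×34.125) = 303.0 kips.
Governing: min(368.0, 303.0) = 303.0 kips → bearing.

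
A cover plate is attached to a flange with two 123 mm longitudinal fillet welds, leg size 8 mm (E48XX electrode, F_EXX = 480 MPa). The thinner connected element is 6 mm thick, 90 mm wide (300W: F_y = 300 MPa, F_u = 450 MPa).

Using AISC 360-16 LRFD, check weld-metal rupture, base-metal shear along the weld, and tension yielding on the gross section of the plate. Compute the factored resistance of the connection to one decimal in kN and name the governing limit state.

145.8 kN (gross-section yield governs)

Weld metal: throat = 0.707×8 = 5.656 mm, L = 2×123 = 246 mm. φR_n = 0.75 × 0.6 × 480 × 5.656 × 246 = 300.5 kN.
Base metal shear (6 mm plate): yield φR_n = 1.0×0.6×300×6×246 = 265.7 kN; rupture φR_n = 0.75×0.6×450×6×246 = 298.9 kN; take 265.7 kN (yield).
Tension yield (gross): A_g = 90×6 = 540 mm². φR_n = 0.90 × 300 × 540 = 145.8 kN.
Governing: min(300.5, 265.7, 145.8) = 145.8 kN → gross-section yield.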